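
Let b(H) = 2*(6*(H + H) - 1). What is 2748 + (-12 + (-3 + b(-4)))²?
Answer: 15517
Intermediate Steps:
b(H) = -2 + 24*H (b(H) = 2*(6*(2*H) - 1) = 2*(12*H - 1) = 2*(-1 + 12*H) = -2 + 24*H)
2748 + (-12 + (-3 + b(-4)))² = 2748 + (-12 + (-3 + (-2 + 24*(-4))))² = 2748 + (-12 + (-3 + (-2 - 96)))² = 2748 + (-12 + (-3 - 98))² = 2748 + (-12 - 101)² = 2748 + (-113)² = 2748 + 12769 = 15517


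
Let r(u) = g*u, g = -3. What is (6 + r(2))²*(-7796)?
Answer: 0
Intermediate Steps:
r(u) = -3*u
(6 + r(2))²*(-7796) = (6 - 3*2)²*(-7796) = (6 - 6)²*(-7796) = 0²*(-7796) = 0*(-7796) = 0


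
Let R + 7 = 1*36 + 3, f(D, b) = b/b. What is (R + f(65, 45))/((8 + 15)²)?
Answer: 33/529 ≈ 0.062382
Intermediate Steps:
f(D, b) = 1
R = 32 (R = -7 + (1*36 + 3) = -7 + (36 + 3) = -7 + 39 = 32)
(R + f(65, 45))/((8 + 15)²) = (32 + 1)/((8 + 15)²) = 33/(23²) = 33/529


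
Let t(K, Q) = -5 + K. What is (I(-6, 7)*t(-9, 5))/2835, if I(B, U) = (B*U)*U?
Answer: 196/135 ≈ 1.4519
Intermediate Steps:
I(B, U) = B*U**2
(I(-6, 7)*t(-9, 5))/2835 = ((-6*7**2)*(-5 - 9))/2835 = (-6*49*(-14))*(1/2835) = -294*(-14)*(1/2835) = 4116*(1/2835) = 196/135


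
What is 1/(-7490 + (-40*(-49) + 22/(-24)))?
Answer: -12/66371 ≈ -0.00018080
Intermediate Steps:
1/(-7490 + (-40*(-49) + 22/(-24))) = 1/(-7490 + (1960 + 22*(-1/24))) = 1/(-7490 + (1960 - 11/12)) = 1/(-7490 + 23509/12) = 1/(-66371/12) = -12/66371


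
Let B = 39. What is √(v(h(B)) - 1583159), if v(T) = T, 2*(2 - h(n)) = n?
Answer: 3*I*√703634/2 ≈ 1258.2*I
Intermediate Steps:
h(n) = 2 - n/2
√(v(h(B)) - 1583159) = √((2 - ½*39) - 1583159) = √((2 - 39/2) - 1583159) = √(-35/2 - 1583159) = √(-3166353/2) = 3*I*√703634/2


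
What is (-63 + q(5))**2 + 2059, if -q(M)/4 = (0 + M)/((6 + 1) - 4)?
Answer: 62212/9 ≈ 6912.4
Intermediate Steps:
q(M) = -4*M/3 (q(M) = -4*(0 + M)/((6 + 1) - 4) = -4*M/(7 - 4) = -4*M/3)
(-63 + q(5))**2 + 2059 = (-63 - 4/3*5)**2 + 2059 = (-63 - 20/3)**2 + 2059 = (-209/3)**2 + 2059 = 43681/9 + 2059 = 62212/9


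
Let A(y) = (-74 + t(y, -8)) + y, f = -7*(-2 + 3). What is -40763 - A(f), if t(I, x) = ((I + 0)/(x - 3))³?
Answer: -54148085/1331 ≈ -40682.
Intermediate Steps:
t(I, x) = I³/(-3 + x)³ (t(I, x) = (I/(-3 + x))³ = I³/(-3 + x)³)
f = -7 (f = -7*1 = -7)
A(y) = -74 + y - y³/1331 (A(y) = (-74 + y³/(-3 - 8)³) + y = (-74 + y³/(-11)³) + y = (-74 + y³*(-1/1331)) + y = (-74 - y³/1331) + y = -74 + y - y³/1331)
-40763 - A(f) = -40763 - (-74 - 7 - 1/1331*(-7)³) = -40763 - (-74 - 7 - 1/1331*(-343)) = -40763 - (-74 - 7 + 343/1331) = -40763 - 1*(-107468/1331) = -40763 + 107468/1331 = -54148085/1331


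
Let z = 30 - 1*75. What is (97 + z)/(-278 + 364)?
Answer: 26/43 ≈ 0.60465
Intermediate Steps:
z = -45 (z = 30 - 75 = -45)
(97 + z)/(-278 + 364) = (97 - 45)/(-278 + 364) = 52/86 = 52*(1/86) = 26/43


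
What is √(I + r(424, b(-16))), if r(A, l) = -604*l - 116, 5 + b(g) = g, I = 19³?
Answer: √19427 ≈ 139.38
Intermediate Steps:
I = 6859
b(g) = -5 + g
r(A, l) = -116 - 604*l
√(I + r(424, b(-16))) = √(6859 + (-116 - 604*(-5 - 16))) = √(6859 + (-116 - 604*(-21))) = √(6859 + (-116 + 12684)) = √(6859 + 12568) = √19427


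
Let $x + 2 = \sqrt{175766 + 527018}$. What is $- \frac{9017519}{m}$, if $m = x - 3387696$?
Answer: $\frac{15274315540631}{5738248518210} + \frac{18035038 \sqrt{10981}}{2869124259105} \approx 2.6625$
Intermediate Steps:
$x = -2 + 8 \sqrt{10981}$ ($x = -2 + \sqrt{175766 + 527018} = -2 + \sqrt{702784} = -2 + 8 \sqrt{10981} \approx 836.32$)
$m = -3387698 + 8 \sqrt{10981}$ ($m = \left(-2 + 8 \sqrt{10981}\right) - 3387696 = -3387698 + 8 \sqrt{10981} \approx -3.3869 \cdot 10^{6}$)
$- \frac{9017519}{m} = - \frac{9017519}{-3387698 + 8 \sqrt{10981}}$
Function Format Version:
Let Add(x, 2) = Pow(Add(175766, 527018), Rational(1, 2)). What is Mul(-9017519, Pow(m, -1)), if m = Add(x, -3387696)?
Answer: Add(Rational(15274315540631, 5738248518210), Mul(Rational(18035038, 2869124259105), Pow(10981, Rational(1, 2)))) ≈ 2.6625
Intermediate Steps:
x = Add(-2, Mul(8, Pow(10981, Rational(1, 2)))) (x = Add(-2, Pow(Add(175766, 527018), Rational(1, 2))) = Add(-2, Pow(702784, Rational(1, 2))) = Add(-2, Mul(8, Pow(10981, Rational(1, 2)))) ≈ 836.32)
m = Add(-3387698, Mul(8, Pow(10981, Rational(1, 2)))) (m = Add(Add(-2, Mul(8, Pow(10981, Rational(1, 2)))), -3387696) = Add(-3387698, Mul(8, Pow(10981, Rational(1, 2)))) ≈ -3.3869e+6)
Mul(-9017519, Pow(m, -1)) = Mul(-9017519, Pow(Add(-3387698, Mul(8, Pow(10981, Rational(1, 2)))), -1))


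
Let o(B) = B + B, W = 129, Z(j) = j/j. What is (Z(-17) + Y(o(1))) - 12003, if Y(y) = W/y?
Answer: -23875/2 ≈ -11938.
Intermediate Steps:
Z(j) = 1
o(B) = 2*B
Y(y) = 129/y
(Z(-17) + Y(o(1))) - 12003 = (1 + 129/((2*1))) - 12003 = (1 + 129/2) - 12003 = 131/2 - 12003 = -23875/2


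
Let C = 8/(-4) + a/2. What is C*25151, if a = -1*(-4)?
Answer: 0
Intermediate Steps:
a = 4
C = 0 (C = 8/(-4) + 4/2 = 8*(-1/4) + 4*(1/2) = -2 + 2 = 0)
C*25151 = 0*25151 = 0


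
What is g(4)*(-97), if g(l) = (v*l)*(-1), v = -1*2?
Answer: -776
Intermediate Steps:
v = -2
g(l) = 2*l (g(l) = -2*l*(-1) = 2*l)
g(4)*(-97) = (2*4)*(-97) = 8*(-97) = -776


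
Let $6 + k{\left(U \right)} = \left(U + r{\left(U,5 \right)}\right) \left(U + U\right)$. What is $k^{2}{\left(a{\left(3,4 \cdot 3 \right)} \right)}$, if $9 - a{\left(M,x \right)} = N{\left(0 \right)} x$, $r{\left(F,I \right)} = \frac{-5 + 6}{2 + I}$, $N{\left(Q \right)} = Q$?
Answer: $\frac{1232100}{49} \approx 25145.0$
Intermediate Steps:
$r{\left(F,I \right)} = \frac{1}{2 + I}$ ($r{\left(F,I \right)} = 1 \frac{1}{2 + I} = \frac{1}{2 + I}$)
$a{\left(M,x \right)} = 9$ ($a{\left(M,x \right)} = 9 - 0 x = 9 - 0 = 9 + 0 = 9$)
$k{\left(U \right)} = -6 + 2 U \left(\frac{1}{7} + U\right)$ ($k{\left(U \right)} = -6 + \left(U + \frac{1}{2 + 5}\right) \left(U + U\right) = -6 + \left(U + \frac{1}{7}\right) 2 U = -6 + \left(\frac{1}{7} + U\right) 2 U = -6 + 2 U \left(\frac{1}{7} + U\right)$)
$k^{2}{\left(a{\left(3,4 \cdot 3 \right)} \right)} = \left(-6 + 2 \cdot 9^{2} + \frac{2}{7} \cdot 9\right)^{2} = \left(-6 + 2 \cdot 81 + \frac{18}{7}\right)^{2} = \left(-6 + 162 + \frac{18}{7}\right)^{2} = \left(\frac{1110}{7}\right)^{2} = \frac{1232100}{49}$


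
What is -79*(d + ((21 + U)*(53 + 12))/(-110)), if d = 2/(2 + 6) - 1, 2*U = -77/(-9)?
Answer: 122687/99 ≈ 1239.3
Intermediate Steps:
U = 77/18 (U = (-77/(-9))/2 = (-77*(-⅑))/2 = (½)*(77/9) = 77/18 ≈ 4.2778)
d = -¾ (d = 2/8 - 1 = (⅛)*2 - 1 = ¼ - 1 = -¾ ≈ -0.75000)
-79*(d + ((21 + U)*(53 + 12))/(-110)) = -79*(-¾ + ((21 + 77/18)*(53 + 12))/(-110)) = -79*(-¾ + ((455/18)*65)*(-1/110)) = -79*(-¾ + (29575/18)*(-1/110)) = -79*(-¾ - 5915/396) = -79*(-1553/99) = 122687/99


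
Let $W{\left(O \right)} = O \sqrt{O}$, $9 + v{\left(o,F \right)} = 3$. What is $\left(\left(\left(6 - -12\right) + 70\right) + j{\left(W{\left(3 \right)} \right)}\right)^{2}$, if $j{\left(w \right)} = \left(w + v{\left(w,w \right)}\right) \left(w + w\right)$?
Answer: $24052 - 10224 \sqrt{3} \approx 6343.5$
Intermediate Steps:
$v{\left(o,F \right)} = -6$ ($v{\left(o,F \right)} = -9 + 3 = -6$)
$W{\left(O \right)} = O^{\frac{3}{2}}$
$j{\left(w \right)} = 2 w \left(-6 + w\right)$ ($j{\left(w \right)} = \left(w - 6\right) \left(w + w\right) = \left(-6 + w\right) 2 w = 2 w \left(-6 + w\right)$)
$\left(\left(\left(6 - -12\right) + 70\right) + j{\left(W{\left(3 \right)} \right)}\right)^{2} = \left(\left(\left(6 - -12\right) + 70\right) + 2 \cdot 3^{\frac{3}{2}} \left(-6 + 3^{\frac{3}{2}}\right)\right)^{2} = \left(\left(\left(6 + 12\right) + 70\right) + 2 \cdot 3 \sqrt{3} \left(-6 + 3 \sqrt{3}\right)\right)^{2} = \left(\left(18 + 70\right) + 6 \sqrt{3} \left(-6 + 3 \sqrt{3}\right)\right)^{2} = \left(88 + 6 \sqrt{3} \left(-6 + 3 \sqrt{3}\right)\right)^{2}$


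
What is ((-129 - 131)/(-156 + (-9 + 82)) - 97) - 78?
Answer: -14265/83 ≈ -171.87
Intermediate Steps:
((-129 - 131)/(-156 + (-9 + 82)) - 97) - 78 = (-260/(-156 + 73) - 97) - 78 = (-260/(-83) - 97) - 78 = (-260*(-1/83) - 97) - 78 = (260/83 - 97) - 78 = -7791/83 - 78 = -14265/83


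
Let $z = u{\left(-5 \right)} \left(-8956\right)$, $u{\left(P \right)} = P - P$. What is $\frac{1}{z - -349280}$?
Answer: $\frac{1}{349280} \approx 2.863 \cdot 10^{-6}$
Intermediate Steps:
$u{\left(P \right)} = 0$
$z = 0$ ($z = 0 \left(-8956\right) = 0$)
$\frac{1}{z - -349280} = \frac{1}{0 - -349280} = \frac{1}{0 + 349280} = \frac{1}{349280}$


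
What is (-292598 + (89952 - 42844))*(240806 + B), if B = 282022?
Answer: -128349045720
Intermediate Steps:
(-292598 + (89952 - 42844))*(240806 + B) = (-292598 + (89952 - 42844))*(240806 + 282022) = (-292598 + 47108)*522828 = -245490*522828 = -128349045720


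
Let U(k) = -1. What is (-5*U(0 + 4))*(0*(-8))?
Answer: 0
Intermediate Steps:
(-5*U(0 + 4))*(0*(-8)) = (-5*(-1))*(0*(-8)) = 5*0 = 0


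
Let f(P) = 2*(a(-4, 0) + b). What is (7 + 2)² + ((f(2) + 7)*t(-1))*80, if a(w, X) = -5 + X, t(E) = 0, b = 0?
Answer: 81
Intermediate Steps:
f(P) = -10 (f(P) = 2*((-5 + 0) + 0) = 2*(-5 + 0) = 2*(-5) = -10)
(7 + 2)² + ((f(2) + 7)*t(-1))*80 = (7 + 2)² + ((-10 + 7)*0)*80 = 9² - 3*0*80 = 81 + 0*80 = 81 + 0 = 81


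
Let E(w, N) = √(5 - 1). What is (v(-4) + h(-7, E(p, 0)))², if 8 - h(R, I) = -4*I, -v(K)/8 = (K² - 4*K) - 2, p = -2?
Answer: 50176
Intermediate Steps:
E(w, N) = 2 (E(w, N) = √4 = 2)
v(K) = 16 - 8*K² + 32*K (v(K) = -8*((K² - 4*K) - 2) = -8*(-2 + K² - 4*K) = 16 - 8*K² + 32*K)
h(R, I) = 8 + 4*I (h(R, I) = 8 - (-4)*I = 8 + 4*I)
(v(-4) + h(-7, E(p, 0)))² = ((16 - 8*(-4)² + 32*(-4)) + (8 + 4*2))² = ((16 - 8*16 - 128) + (8 + 8))² = ((16 - 128 - 128) + 16)² = (-240 + 16)² = (-224)² = 50176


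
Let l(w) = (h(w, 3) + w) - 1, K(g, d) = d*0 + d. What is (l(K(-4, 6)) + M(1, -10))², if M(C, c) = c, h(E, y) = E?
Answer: 1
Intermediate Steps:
K(g, d) = d (K(g, d) = 0 + d = d)
l(w) = -1 + 2*w (l(w) = (w + w) - 1 = 2*w - 1 = -1 + 2*w)
(l(K(-4, 6)) + M(1, -10))² = ((-1 + 2*6) - 10)² = ((-1 + 12) - 10)² = (11 - 10)² = 1² = 1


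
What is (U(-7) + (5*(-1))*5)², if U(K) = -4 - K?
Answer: 484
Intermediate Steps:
(U(-7) + (5*(-1))*5)² = ((-4 - 1*(-7)) + (5*(-1))*5)² = ((-4 + 7) - 5*5)² = (3 - 25)² = (-22)² = 484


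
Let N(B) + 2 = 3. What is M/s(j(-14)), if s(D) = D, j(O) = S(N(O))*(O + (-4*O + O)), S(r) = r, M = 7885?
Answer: 7885/28 ≈ 281.61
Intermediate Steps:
N(B) = 1 (N(B) = -2 + 3 = 1)
j(O) = -2*O (j(O) = 1*(O + (-4*O + O)) = 1*(O - 3*O) = 1*(-2*O) = -2*O)
M/s(j(-14)) = 7885/((-2*(-14))) = 7885/28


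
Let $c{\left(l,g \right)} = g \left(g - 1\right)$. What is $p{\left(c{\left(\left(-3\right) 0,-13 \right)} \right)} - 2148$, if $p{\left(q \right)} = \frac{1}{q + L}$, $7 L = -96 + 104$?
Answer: $- \frac{2753729}{1282} \approx -2148.0$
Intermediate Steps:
$L = \frac{8}{7}$ ($L = \frac{-96 + 104}{7} = \frac{1}{7} \cdot 8 = \frac{8}{7} \approx 1.1429$)
$c{\left(l,g \right)} = g \left(-1 + g\right)$
$p{\left(q \right)} = \frac{1}{\frac{8}{7} + q}$ ($p{\left(q \right)} = \frac{1}{q + \frac{8}{7}} = \frac{1}{\frac{8}{7} + q}$)
$p{\left(c{\left(\left(-3\right) 0,-13 \right)} \right)} - 2148 = \frac{7}{8 + 7 \left(- 13 \left(-1 - 13\right)\right)} - 2148 = \frac{7}{8 + 7 \left(\left(-13\right) \left(-14\right)\right)} - 2148 = \frac{7}{8 + 7 \cdot 182} - 2148 = \frac{7}{8 + 1274} - 2148 = \frac{7}{1282} - 2148 = - \frac{2753729}{1282}$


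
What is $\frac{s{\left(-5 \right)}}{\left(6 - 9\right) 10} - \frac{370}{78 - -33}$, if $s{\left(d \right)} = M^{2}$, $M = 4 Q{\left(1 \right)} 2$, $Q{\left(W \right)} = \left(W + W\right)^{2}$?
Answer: $- \frac{562}{15} \approx -37.467$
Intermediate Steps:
$Q{\left(W \right)} = 4 W^{2}$ ($Q{\left(W \right)} = \left(2 W\right)^{2} = 4 W^{2}$)
$M = 32$ ($M = 4 \cdot 4 \cdot 1^{2} \cdot 2 = 4 \cdot 4 \cdot 1 \cdot 2 = 4 \cdot 4 \cdot 2 = 16 \cdot 2 = 32$)
$s{\left(d \right)} = 1024$ ($s{\left(d \right)} = 32^{2} = 1024$)
$\frac{s{\left(-5 \right)}}{\left(6 - 9\right) 10} - \frac{370}{78 - -33} = \frac{1024}{\left(6 - 9\right) 10} - \frac{370}{78 - -33} = \frac{1024}{\left(-3\right) 10} - \frac{370}{78 + 33} = \frac{1024}{-30} - \frac{370}{111} = 1024 \left(- \frac{1}{30}\right) - \frac{10}{3} = - \frac{512}{15} - \frac{10}{3} = - \frac{562}{15}$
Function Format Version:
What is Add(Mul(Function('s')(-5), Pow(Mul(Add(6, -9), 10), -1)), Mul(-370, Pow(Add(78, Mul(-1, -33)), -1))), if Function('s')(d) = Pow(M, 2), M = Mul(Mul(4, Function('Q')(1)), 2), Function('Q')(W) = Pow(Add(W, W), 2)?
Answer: Rational(-562, 15) ≈ -37.467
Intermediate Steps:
Function('Q')(W) = Mul(4, Pow(W, 2)) (Function('Q')(W) = Pow(Mul(2, W), 2) = Mul(4, Pow(W, 2)))
M = 32 (M = Mul(Mul(4, Mul(4, Pow(1, 2))), 2) = Mul(Mul(4, Mul(4, 1)), 2) = Mul(Mul(4, 4), 2) = Mul(16, 2) = 32)
Function('s')(d) = 1024 (Function('s')(d) = Pow(32, 2) = 1024)
Add(Mul(Function('s')(-5), Pow(Mul(Add(6, -9), 10), -1)), Mul(-370, Pow(Add(78, Mul(-1, -33)), -1))) = Add(Mul(1024, Pow(Mul(Add(6, -9), 10), -1)), Mul(-370, Pow(Add(78, Mul(-1, -33)), -1))) = Add(Mul(1024, Pow(Mul(-3, 10), -1)), Mul(-370, Pow(Add(78, 33), -1))) = Add(Mul(1024, Pow(-30, -1)), Mul(-370, Pow(111, -1))) = Add(Mul(1024, Rational(-1, 30)), Mul(-370, Rational(1, 111))) = Add(Rational(-512, 15), Rational(-10, 3)) = Rational(-562, 15)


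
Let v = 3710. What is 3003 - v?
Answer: -707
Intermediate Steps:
3003 - v = 3003 - 1*3710 = 3003 - 3710 = -707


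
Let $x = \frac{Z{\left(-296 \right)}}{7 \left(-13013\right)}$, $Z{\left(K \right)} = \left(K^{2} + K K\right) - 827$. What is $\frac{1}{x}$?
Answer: $- \frac{1183}{2265} \approx -0.5223$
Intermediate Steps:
$Z{\left(K \right)} = -827 + 2 K^{2}$ ($Z{\left(K \right)} = \left(K^{2} + K^{2}\right) - 827 = 2 K^{2} - 827 = -827 + 2 K^{2}$)
$x = - \frac{2265}{1183}$ ($x = \frac{-827 + 2 \left(-296\right)^{2}}{7 \left(-13013\right)} = \frac{-827 + 2 \cdot 87616}{-91091} = \left(-827 + 175232\right) \left(- \frac{1}{91091}\right) = 174405 \left(- \frac{1}{91091}\right) = - \frac{2265}{1183} \approx -1.9146$)
$\frac{1}{x} = \frac{1}{- \frac{2265}{1183}} = - \frac{1183}{2265}$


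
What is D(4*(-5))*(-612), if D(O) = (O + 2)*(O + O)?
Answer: -440640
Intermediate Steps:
D(O) = 2*O*(2 + O) (D(O) = (2 + O)*(2*O) = 2*O*(2 + O))
D(4*(-5))*(-612) = (2*(4*(-5))*(2 + 4*(-5)))*(-612) = (2*(-20)*(2 - 20))*(-612) = (2*(-20)*(-18))*(-612) = 720*(-612) = -440640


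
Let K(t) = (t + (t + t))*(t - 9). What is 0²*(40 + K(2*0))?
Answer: 0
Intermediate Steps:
K(t) = 3*t*(-9 + t) (K(t) = (t + 2*t)*(-9 + t) = (3*t)*(-9 + t) = 3*t*(-9 + t))
0²*(40 + K(2*0)) = 0²*(40 + 3*(2*0)*(-9 + 2*0)) = 0*(40 + 3*0*(-9 + 0)) = 0*(40 + 3*0*(-9)) = 0*(40 + 0) = 0*40 = 0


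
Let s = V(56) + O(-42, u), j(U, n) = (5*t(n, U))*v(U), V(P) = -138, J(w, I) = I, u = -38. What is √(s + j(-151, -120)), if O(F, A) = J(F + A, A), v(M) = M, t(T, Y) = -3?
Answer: √2089 ≈ 45.706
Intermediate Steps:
O(F, A) = A
j(U, n) = -15*U (j(U, n) = (5*(-3))*U = -15*U)
s = -176 (s = -138 - 38 = -176)
√(s + j(-151, -120)) = √(-176 - 15*(-151)) = √(-176 + 2265) = √2089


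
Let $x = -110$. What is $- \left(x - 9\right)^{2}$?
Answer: $-14161$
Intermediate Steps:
$- \left(x - 9\right)^{2} = - \left(-110 - 9\right)^{2} = - \left(-119\right)^{2} = \left(-1\right) 14161 = -14161$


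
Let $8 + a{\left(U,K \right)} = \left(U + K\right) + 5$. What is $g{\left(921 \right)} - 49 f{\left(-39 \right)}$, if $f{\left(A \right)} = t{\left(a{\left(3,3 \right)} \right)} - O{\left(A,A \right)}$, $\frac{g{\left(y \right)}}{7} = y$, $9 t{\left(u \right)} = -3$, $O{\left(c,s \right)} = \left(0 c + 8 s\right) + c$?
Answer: $- \frac{32207}{3} \approx -10736.0$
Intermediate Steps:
$a{\left(U,K \right)} = -3 + K + U$ ($a{\left(U,K \right)} = -8 + \left(\left(U + K\right) + 5\right) = -8 + \left(\left(K + U\right) + 5\right) = -8 + \left(5 + K + U\right) = -3 + K + U$)
$O{\left(c,s \right)} = c + 8 s$ ($O{\left(c,s \right)} = \left(0 + 8 s\right) + c = 8 s + c = c + 8 s$)
$t{\left(u \right)} = - \frac{1}{3}$ ($t{\left(u \right)} = \frac{1}{9} \left(-3\right) = - \frac{1}{3}$)
$g{\left(y \right)} = 7 y$
$f{\left(A \right)} = - \frac{1}{3} - 9 A$ ($f{\left(A \right)} = - \frac{1}{3} - \left(A + 8 A\right) = - \frac{1}{3} - 9 A$)
$g{\left(921 \right)} - 49 f{\left(-39 \right)} = 7 \cdot 921 - 49 \left(- \frac{1}{3} - -351\right) = 6447 - 49 \left(- \frac{1}{3} + 351\right) = 6447 - \frac{51548}{3} = - \frac{32207}{3}$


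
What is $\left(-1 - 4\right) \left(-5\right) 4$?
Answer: $100$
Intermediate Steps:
$\left(-1 - 4\right) \left(-5\right) 4 = \left(-5\right) \left(-5\right) 4 = 25 \cdot 4 = 100$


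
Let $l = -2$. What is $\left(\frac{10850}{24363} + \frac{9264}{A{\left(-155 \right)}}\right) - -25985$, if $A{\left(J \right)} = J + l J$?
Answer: $\frac{98353626607}{3776265} \approx 26045.0$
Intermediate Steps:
$A{\left(J \right)} = - J$ ($A{\left(J \right)} = J - 2 J = - J$)
$\left(\frac{10850}{24363} + \frac{9264}{A{\left(-155 \right)}}\right) - -25985 = \left(\frac{10850}{24363} + \frac{9264}{\left(-1\right) \left(-155\right)}\right) - -25985 = \left(10850 \cdot \frac{1}{24363} + \frac{9264}{155}\right) + 25985 = \left(\frac{10850}{24363} + 9264 \cdot \frac{1}{155}\right) + 25985 = \left(\frac{10850}{24363} + \frac{9264}{155}\right) + 25985 = \frac{227380582}{3776265} + 25985 = \frac{98353626607}{3776265}$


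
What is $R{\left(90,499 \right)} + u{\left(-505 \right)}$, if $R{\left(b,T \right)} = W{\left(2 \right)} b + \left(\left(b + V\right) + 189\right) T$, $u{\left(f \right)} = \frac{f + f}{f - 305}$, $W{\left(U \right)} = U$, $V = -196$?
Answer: $\frac{3369458}{81} \approx 41598.0$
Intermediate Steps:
$u{\left(f \right)} = \frac{2 f}{-305 + f}$
$R{\left(b,T \right)} = 2 b + T \left(-7 + b\right)$ ($R{\left(b,T \right)} = 2 b + \left(\left(b - 196\right) + 189\right) T = 2 b + \left(\left(-196 + b\right) + 189\right) T = 2 b + \left(-7 + b\right) T = 2 b + T \left(-7 + b\right)$)
$R{\left(90,499 \right)} + u{\left(-505 \right)} = \left(\left(-7\right) 499 + 2 \cdot 90 + 499 \cdot 90\right) + 2 \left(-505\right) \frac{1}{-305 - 505} = \left(-3493 + 180 + 44910\right) + 2 \left(-505\right) \frac{1}{-810} = 41597 + 2 \left(-505\right) \left(- \frac{1}{810}\right) = 41597 + \frac{101}{81} = \frac{3369458}{81}$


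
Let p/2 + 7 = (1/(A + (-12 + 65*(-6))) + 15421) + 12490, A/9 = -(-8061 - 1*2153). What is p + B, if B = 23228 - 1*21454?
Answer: 2635067485/45762 ≈ 57582.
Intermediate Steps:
A = 91926 (A = 9*(-(-8061 - 1*2153)) = 9*(-(-8061 - 2153)) = 9*(-1*(-10214)) = 9*10214 = 91926)
B = 1774 (B = 23228 - 21454 = 1774)
p = 2553885697/45762 (p = -14 + 2*((1/(91926 + (-12 + 65*(-6))) + 15421) + 12490) = -14 + 2*((1/(91926 + (-12 - 390)) + 15421) + 12490) = -14 + 2*((1/(91926 - 402) + 15421) + 12490) = -14 + 2*((1/91524 + 15421) + 12490) = -14 + 2*(1411391605/91524 + 12490) = -14 + 2*(2554526365/91524) = -14 + 2554526365/45762 = 2553885697/45762 ≈ 55808.)
p + B = 2553885697/45762 + 1774 = 2635067485/45762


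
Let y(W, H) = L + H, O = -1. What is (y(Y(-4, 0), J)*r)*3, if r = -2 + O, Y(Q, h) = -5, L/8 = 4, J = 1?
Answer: -297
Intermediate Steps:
L = 32 (L = 8*4 = 32)
y(W, H) = 32 + H
r = -3 (r = -2 - 1 = -3)
(y(Y(-4, 0), J)*r)*3 = ((32 + 1)*(-3))*3 = (33*(-3))*3 = -99*3 = -297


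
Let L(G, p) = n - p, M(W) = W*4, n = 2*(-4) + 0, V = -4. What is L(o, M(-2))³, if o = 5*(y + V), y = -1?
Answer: 0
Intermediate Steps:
n = -8 (n = -8 + 0 = -8)
o = -25 (o = 5*(-1 - 4) = 5*(-5) = -25)
M(W) = 4*W
L(G, p) = -8 - p
L(o, M(-2))³ = (-8 - 4*(-2))³ = (-8 - 1*(-8))³ = (-8 + 8)³ = 0³ = 0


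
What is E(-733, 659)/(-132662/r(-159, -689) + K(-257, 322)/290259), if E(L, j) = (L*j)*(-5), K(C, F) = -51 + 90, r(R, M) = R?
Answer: 12385105293615/4278482851 ≈ 2894.7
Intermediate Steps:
K(C, F) = 39
E(L, j) = -5*L*j
E(-733, 659)/(-132662/r(-159, -689) + K(-257, 322)/290259) = (-5*(-733)*659)/(-132662/(-159) + 39/290259) = 2415235/(-132662*(-1/159) + 39*(1/290259)) = 2415235/(132662/159 + 13/96753) = 2415235/(4278482851/5127909) = 2415235*(5127909/4278482851) = 12385105293615/4278482851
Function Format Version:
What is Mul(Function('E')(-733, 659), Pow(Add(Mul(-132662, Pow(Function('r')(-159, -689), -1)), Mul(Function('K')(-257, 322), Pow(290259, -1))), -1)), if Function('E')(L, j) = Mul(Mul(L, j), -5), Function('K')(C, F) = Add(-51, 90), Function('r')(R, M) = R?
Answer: Rational(12385105293615, 4278482851) ≈ 2894.7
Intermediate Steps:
Function('K')(C, F) = 39
Function('E')(L, j) = Mul(-5, L, j)
Mul(Function('E')(-733, 659), Pow(Add(Mul(-132662, Pow(Function('r')(-159, -689), -1)), Mul(Function('K')(-257, 322), Pow(290259, -1))), -1)) = Mul(Mul(-5, -733, 659), Pow(Add(Mul(-132662, Pow(-159, -1)), Mul(39, Pow(290259, -1))), -1)) = Mul(2415235, Pow(Add(Mul(-132662, Rational(-1, 159)), Mul(39, Rational(1, 290259))), -1)) = Mul(2415235, Pow(Add(Rational(132662, 159), Rational(13, 96753)), -1)) = Mul(2415235, Pow(Rational(4278482851, 5127909), -1)) = Mul(2415235, Rational(5127909, 4278482851)) = Rational(12385105293615, 4278482851)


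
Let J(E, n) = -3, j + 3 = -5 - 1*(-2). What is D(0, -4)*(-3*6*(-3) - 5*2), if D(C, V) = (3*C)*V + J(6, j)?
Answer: -132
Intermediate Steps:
j = -6 (j = -3 + (-5 - 1*(-2)) = -3 + (-5 + 2) = -3 - 3 = -6)
D(C, V) = -3 + 3*C*V (D(C, V) = (3*C)*V - 3 = 3*C*V - 3 = -3 + 3*C*V)
D(0, -4)*(-3*6*(-3) - 5*2) = (-3 + 3*0*(-4))*(-3*6*(-3) - 5*2) = (-3 + 0)*(-18*(-3) - 10) = -3*(54 - 10) = -3*44 = -132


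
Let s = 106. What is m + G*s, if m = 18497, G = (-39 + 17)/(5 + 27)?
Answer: 147393/8 ≈ 18424.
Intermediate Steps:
G = -11/16 (G = -22/32 = -22*1/32 = -11/16 ≈ -0.68750)
m + G*s = 18497 - 11/16*106 = 18497 - 583/8 = 147393/8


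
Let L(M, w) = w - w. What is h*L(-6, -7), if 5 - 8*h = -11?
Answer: 0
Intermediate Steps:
L(M, w) = 0
h = 2 (h = 5/8 - ⅛*(-11) = 5/8 + 11/8 = 2)
h*L(-6, -7) = 2*0 = 0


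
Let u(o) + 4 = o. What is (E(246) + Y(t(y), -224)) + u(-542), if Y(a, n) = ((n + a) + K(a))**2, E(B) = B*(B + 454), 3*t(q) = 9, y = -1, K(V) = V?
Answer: 219178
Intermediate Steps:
u(o) = -4 + o
t(q) = 3 (t(q) = (1/3)*9 = 3)
E(B) = B*(454 + B)
Y(a, n) = (n + 2*a)**2 (Y(a, n) = ((n + a) + a)**2 = ((a + n) + a)**2 = (n + 2*a)**2)
(E(246) + Y(t(y), -224)) + u(-542) = (246*(454 + 246) + (-224 + 2*3)**2) + (-4 - 542) = (246*700 + (-224 + 6)**2) - 546 = (172200 + (-218)**2) - 546 = (172200 + 47524) - 546 = 219724 - 546 = 219178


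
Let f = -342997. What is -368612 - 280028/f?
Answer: -126432530136/342997 ≈ -3.6861e+5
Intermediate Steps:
-368612 - 280028/f = -368612 - 280028/(-342997) = -368612 - 280028*(-1/342997) = -368612 + 280028/342997 = -126432530136/342997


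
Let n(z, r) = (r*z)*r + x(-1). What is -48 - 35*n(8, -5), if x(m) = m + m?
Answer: -6978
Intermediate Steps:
x(m) = 2*m
n(z, r) = -2 + z*r² (n(z, r) = (r*z)*r + 2*(-1) = z*r² - 2 = -2 + z*r²)
-48 - 35*n(8, -5) = -48 - 35*(-2 + 8*(-5)²) = -48 - 35*(-2 + 8*25) = -48 - 35*(-2 + 200) = -48 - 35*198 = -48 - 6930 = -6978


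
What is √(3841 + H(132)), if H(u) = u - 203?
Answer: √3770 ≈ 61.400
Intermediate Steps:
H(u) = -203 + u
√(3841 + H(132)) = √(3841 + (-203 + 132)) = √(3841 - 71) = √3770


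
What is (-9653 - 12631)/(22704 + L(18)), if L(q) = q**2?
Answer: -1857/1919 ≈ -0.96769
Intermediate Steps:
(-9653 - 12631)/(22704 + L(18)) = (-9653 - 12631)/(22704 + 18**2) = -22284/(22704 + 324) = -22284/23028 = -22284*1/23028 = -1857/1919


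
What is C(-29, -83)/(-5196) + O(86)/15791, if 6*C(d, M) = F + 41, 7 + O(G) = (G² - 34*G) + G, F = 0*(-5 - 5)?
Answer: 141234545/492300216 ≈ 0.28689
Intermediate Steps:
F = 0 (F = 0*(-10) = 0)
O(G) = -7 + G² - 33*G (O(G) = -7 + ((G² - 34*G) + G) = -7 + (G² - 33*G) = -7 + G² - 33*G)
C(d, M) = 41/6 (C(d, M) = (0 + 41)/6 = (⅙)*41 = 41/6)
C(-29, -83)/(-5196) + O(86)/15791 = (41/6)/(-5196) + (-7 + 86² - 33*86)/15791 = (41/6)*(-1/5196) + (-7 + 7396 - 2838)*(1/15791) = -41/31176 + 4551*(1/15791) = -41/31176 + 4551/15791 = 141234545/492300216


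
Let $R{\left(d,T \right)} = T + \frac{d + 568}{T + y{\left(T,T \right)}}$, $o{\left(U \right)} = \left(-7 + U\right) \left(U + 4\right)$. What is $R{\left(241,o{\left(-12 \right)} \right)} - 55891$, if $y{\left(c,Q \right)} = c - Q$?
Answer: $- \frac{8471519}{152} \approx -55734.0$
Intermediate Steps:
$o{\left(U \right)} = \left(-7 + U\right) \left(4 + U\right)$
$R{\left(d,T \right)} = T + \frac{568 + d}{T}$ ($R{\left(d,T \right)} = T + \frac{d + 568}{T + \left(T - T\right)} = T + \frac{568 + d}{T + 0} = T + \frac{568 + d}{T}$)
$R{\left(241,o{\left(-12 \right)} \right)} - 55891 = \frac{568 + 241 + \left(-28 + \left(-12\right)^{2} - -36\right)^{2}}{-28 + \left(-12\right)^{2} - -36} - 55891 = \frac{568 + 241 + \left(-28 + 144 + 36\right)^{2}}{-28 + 144 + 36} - 55891 = \frac{568 + 241 + 152^{2}}{152} - 55891 = \frac{568 + 241 + 23104}{152} - 55891 = \frac{1}{152} \cdot 23913 - 55891 = \frac{23913}{152} - 55891 = - \frac{8471519}{152}$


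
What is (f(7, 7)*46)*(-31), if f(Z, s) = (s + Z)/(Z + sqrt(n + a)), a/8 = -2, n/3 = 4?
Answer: -139748/53 + 39928*I/53 ≈ -2636.8 + 753.36*I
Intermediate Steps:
n = 12 (n = 3*4 = 12)
a = -16 (a = 8*(-2) = -16)
f(Z, s) = (Z + s)/(Z + 2*I) (f(Z, s) = (s + Z)/(Z + sqrt(12 - 16)) = (Z + s)/(Z + sqrt(-4)) = (Z + s)/(Z + 2*I))
(f(7, 7)*46)*(-31) = (((7 + 7)/(7 + 2*I))*46)*(-31) = ((((7 - 2*I)/53)*14)*46)*(-31) = ((14*(7 - 2*I)/53)*46)*(-31) = (644*(7 - 2*I)/53)*(-31) = -19964*(7 - 2*I)/53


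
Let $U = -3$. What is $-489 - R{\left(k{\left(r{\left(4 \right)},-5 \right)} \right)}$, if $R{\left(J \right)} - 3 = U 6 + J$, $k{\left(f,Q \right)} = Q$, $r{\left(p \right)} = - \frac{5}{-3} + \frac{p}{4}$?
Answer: $-469$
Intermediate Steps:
$r{\left(p \right)} = \frac{5}{3} + \frac{p}{4}$ ($r{\left(p \right)} = \left(-5\right) \left(- \frac{1}{3}\right) + p \frac{1}{4} = \frac{5}{3} + \frac{p}{4}$)
$R{\left(J \right)} = -15 + J$ ($R{\left(J \right)} = 3 + \left(\left(-3\right) 6 + J\right) = 3 + \left(-18 + J\right) = -15 + J$)
$-489 - R{\left(k{\left(r{\left(4 \right)},-5 \right)} \right)} = -489 - \left(-15 - 5\right) = -489 - -20 = -489 + 20 = -469$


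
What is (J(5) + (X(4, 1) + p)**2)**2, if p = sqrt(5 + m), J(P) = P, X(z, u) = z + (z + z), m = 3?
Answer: 29257 + 15072*sqrt(2) ≈ 50572.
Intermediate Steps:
X(z, u) = 3*z (X(z, u) = z + 2*z = 3*z)
p = 2*sqrt(2) (p = sqrt(5 + 3) = sqrt(8) = 2*sqrt(2) ≈ 2.8284)
(J(5) + (X(4, 1) + p)**2)**2 = (5 + (3*4 + 2*sqrt(2))**2)**2 = (5 + (12 + 2*sqrt(2))**2)**2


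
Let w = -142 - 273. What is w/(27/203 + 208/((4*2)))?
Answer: -16849/1061 ≈ -15.880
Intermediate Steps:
w = -415
w/(27/203 + 208/((4*2))) = -415/(27/203 + 208/((4*2))) = -415/(27*(1/203) + 208/8) = -415/(27/203 + 208*(1/8)) = -415/(27/203 + 26) = -415/5305/203 = -415*203/5305 = -16849/1061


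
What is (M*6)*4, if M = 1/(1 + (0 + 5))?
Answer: 4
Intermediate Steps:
M = ⅙ (M = 1/(1 + 5) = 1/6 = ⅙ ≈ 0.16667)
(M*6)*4 = ((⅙)*6)*4 = 1*4 = 4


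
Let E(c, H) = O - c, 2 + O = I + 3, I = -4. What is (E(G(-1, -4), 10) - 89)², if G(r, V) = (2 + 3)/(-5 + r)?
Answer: 299209/36 ≈ 8311.4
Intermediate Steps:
O = -3 (O = -2 + (-4 + 3) = -2 - 1 = -3)
G(r, V) = 5/(-5 + r)
E(c, H) = -3 - c
(E(G(-1, -4), 10) - 89)² = ((-3 - 5/(-5 - 1)) - 89)² = ((-3 - 5/(-6)) - 89)² = ((-3 - 5*(-1)/6) - 89)² = ((-3 - 1*(-⅚)) - 89)² = ((-3 + ⅚) - 89)² = (-13/6 - 89)² = (-547/6)² = 299209/36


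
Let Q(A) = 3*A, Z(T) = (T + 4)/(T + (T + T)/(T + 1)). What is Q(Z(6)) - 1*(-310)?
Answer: 2825/9 ≈ 313.89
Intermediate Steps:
Z(T) = (4 + T)/(T + 2*T/(1 + T)) (Z(T) = (4 + T)/(T + (2*T)/(1 + T)) = (4 + T)/(T + 2*T/(1 + T)))
Q(Z(6)) - 1*(-310) = 3*((4 + 6² + 5*6)/(6*(3 + 6))) - 1*(-310) = 3*((⅙)*(4 + 36 + 30)/9) + 310 = 3*((⅙)*(⅑)*70) + 310 = 3*(35/27) + 310 = 35/9 + 310 = 2825/9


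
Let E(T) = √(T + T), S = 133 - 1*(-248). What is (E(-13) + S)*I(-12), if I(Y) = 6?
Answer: 2286 + 6*I*√26 ≈ 2286.0 + 30.594*I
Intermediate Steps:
S = 381 (S = 133 + 248 = 381)
E(T) = √2*√T (E(T) = √(2*T) = √2*√T)
(E(-13) + S)*I(-12) = (√2*√(-13) + 381)*6 = (√2*(I*√13) + 381)*6 = (I*√26 + 381)*6 = (381 + I*√26)*6 = 2286 + 6*I*√26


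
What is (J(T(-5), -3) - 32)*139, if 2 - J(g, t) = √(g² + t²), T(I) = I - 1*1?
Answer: -4170 - 417*√5 ≈ -5102.4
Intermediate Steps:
T(I) = -1 + I (T(I) = I - 1 = -1 + I)
J(g, t) = 2 - √(g² + t²)
(J(T(-5), -3) - 32)*139 = ((2 - √((-1 - 5)² + (-3)²)) - 32)*139 = ((2 - √((-6)² + 9)) - 32)*139 = ((2 - √(36 + 9)) - 32)*139 = ((2 - √45) - 32)*139 = ((2 - 3*√5) - 32)*139 = (-30 - 3*√5)*139 = -4170 - 417*√5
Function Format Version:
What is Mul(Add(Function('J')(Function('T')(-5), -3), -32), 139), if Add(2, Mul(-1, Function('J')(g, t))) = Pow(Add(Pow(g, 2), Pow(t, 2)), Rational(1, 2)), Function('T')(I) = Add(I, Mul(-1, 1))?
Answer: Add(-4170, Mul(-417, Pow(5, Rational(1, 2)))) ≈ -5102.4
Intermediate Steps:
Function('T')(I) = Add(-1, I) (Function('T')(I) = Add(I, -1) = Add(-1, I))
Function('J')(g, t) = Add(2, Mul(-1, Pow(Add(Pow(g, 2), Pow(t, 2)), Rational(1, 2))))
Mul(Add(Function('J')(Function('T')(-5), -3), -32), 139) = Mul(Add(Add(2, Mul(-1, Pow(Add(Pow(Add(-1, -5), 2), Pow(-3, 2)), Rational(1, 2)))), -32), 139) = Mul(Add(Add(2, Mul(-1, Pow(Add(Pow(-6, 2), 9), Rational(1, 2)))), -32), 139) = Mul(Add(Add(2, Mul(-1, Pow(Add(36, 9), Rational(1, 2)))), -32), 139) = Mul(Add(Add(2, Mul(-1, Pow(45, Rational(1, 2)))), -32), 139) = Mul(Add(Add(2, Mul(-1, Mul(3, Pow(5, Rational(1, 2))))), -32), 139) = Mul(Add(Add(2, Mul(-3, Pow(5, Rational(1, 2)))), -32), 139) = Mul(Add(-30, Mul(-3, Pow(5, Rational(1, 2)))), 139) = Add(-4170, Mul(-417, Pow(5, Rational(1, 2))))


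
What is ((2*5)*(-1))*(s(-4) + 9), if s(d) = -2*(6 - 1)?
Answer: 10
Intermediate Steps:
s(d) = -10 (s(d) = -2*5 = -10)
((2*5)*(-1))*(s(-4) + 9) = ((2*5)*(-1))*(-10 + 9) = (10*(-1))*(-1) = -10*(-1) = 10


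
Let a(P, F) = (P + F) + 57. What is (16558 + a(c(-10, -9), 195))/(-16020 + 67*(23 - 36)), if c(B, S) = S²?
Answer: -1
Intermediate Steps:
a(P, F) = 57 + F + P (a(P, F) = (F + P) + 57 = 57 + F + P)
(16558 + a(c(-10, -9), 195))/(-16020 + 67*(23 - 36)) = (16558 + (57 + 195 + (-9)²))/(-16020 + 67*(23 - 36)) = (16558 + (57 + 195 + 81))/(-16020 + 67*(-13)) = (16558 + 333)/(-16020 - 871) = 16891/(-16891) = 16891*(-1/16891) = -1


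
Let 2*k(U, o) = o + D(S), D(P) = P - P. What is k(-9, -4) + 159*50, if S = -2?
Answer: 7948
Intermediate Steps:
D(P) = 0
k(U, o) = o/2 (k(U, o) = (o + 0)/2 = o/2)
k(-9, -4) + 159*50 = (1/2)*(-4) + 159*50 = -2 + 7950 = 7948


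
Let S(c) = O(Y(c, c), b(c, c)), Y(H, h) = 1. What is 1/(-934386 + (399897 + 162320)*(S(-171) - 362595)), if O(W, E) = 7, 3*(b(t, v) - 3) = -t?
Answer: -1/203854071982 ≈ -4.9055e-12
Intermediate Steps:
b(t, v) = 3 - t/3 (b(t, v) = 3 + (-t)/3 = 3 - t/3)
S(c) = 7
1/(-934386 + (399897 + 162320)*(S(-171) - 362595)) = 1/(-934386 + (399897 + 162320)*(7 - 362595)) = 1/(-934386 + 562217*(-362588)) = 1/(-934386 - 203853137596) = 1/(-203854071982) = -1/203854071982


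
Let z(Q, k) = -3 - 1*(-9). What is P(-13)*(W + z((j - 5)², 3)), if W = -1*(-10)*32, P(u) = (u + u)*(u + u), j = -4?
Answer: 220376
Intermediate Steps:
P(u) = 4*u² (P(u) = (2*u)*(2*u) = 4*u²)
z(Q, k) = 6 (z(Q, k) = -3 + 9 = 6)
W = 320 (W = 10*32 = 320)
P(-13)*(W + z((j - 5)², 3)) = (4*(-13)²)*(320 + 6) = (4*169)*326 = 676*326 = 220376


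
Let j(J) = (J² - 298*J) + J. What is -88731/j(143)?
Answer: 88731/22022 ≈ 4.0292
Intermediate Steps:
j(J) = J² - 297*J
-88731/j(143) = -88731*1/(143*(-297 + 143)) = -88731/(143*(-154)) = -88731/(-22022) = -88731*(-1/22022) = 88731/22022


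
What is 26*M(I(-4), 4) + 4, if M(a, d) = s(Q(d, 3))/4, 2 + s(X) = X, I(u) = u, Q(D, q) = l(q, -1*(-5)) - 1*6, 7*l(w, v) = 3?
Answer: -633/14 ≈ -45.214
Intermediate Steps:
l(w, v) = 3/7 (l(w, v) = (1/7)*3 = 3/7)
Q(D, q) = -39/7 (Q(D, q) = 3/7 - 1*6 = 3/7 - 6 = -39/7)
s(X) = -2 + X
M(a, d) = -53/28 (M(a, d) = (-2 - 39/7)/4 = -53/7*1/4 = -53/28)
26*M(I(-4), 4) + 4 = 26*(-53/28) + 4 = -689/14 + 4 = -633/14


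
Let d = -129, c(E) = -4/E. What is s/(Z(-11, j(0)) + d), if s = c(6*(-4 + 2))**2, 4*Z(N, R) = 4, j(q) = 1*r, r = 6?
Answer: -1/1152 ≈ -0.00086806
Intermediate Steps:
j(q) = 6 (j(q) = 1*6 = 6)
Z(N, R) = 1 (Z(N, R) = (1/4)*4 = 1)
s = 1/9 (s = (-4*1/(6*(-4 + 2)))**2 = (-4/(6*(-2)))**2 = (-4/(-12))**2 = (-4*(-1/12))**2 = (1/3)**2 = 1/9 ≈ 0.11111)
s/(Z(-11, j(0)) + d) = 1/(9*(1 - 129)) = (1/9)/(-128) = (1/9)*(-1/128) = -1/1152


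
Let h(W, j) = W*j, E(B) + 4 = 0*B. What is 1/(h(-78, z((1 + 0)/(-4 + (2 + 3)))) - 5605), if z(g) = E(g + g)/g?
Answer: -1/5293 ≈ -0.00018893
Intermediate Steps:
E(B) = -4 (E(B) = -4 + 0*B = -4 + 0 = -4)
z(g) = -4/g
1/(h(-78, z((1 + 0)/(-4 + (2 + 3)))) - 5605) = 1/(-(-312)/((1 + 0)/(-4 + (2 + 3))) - 5605) = 1/(-(-312)/(1/(-4 + 5)) - 5605) = 1/(-(-312)/(1/1) - 5605) = 1/(-(-312)/(1*1) - 5605) = 1/(-(-312)/1 - 5605) = 1/(-(-312) - 5605) = 1/(-78*(-4) - 5605) = 1/(312 - 5605) = 1/(-5293) = -1/5293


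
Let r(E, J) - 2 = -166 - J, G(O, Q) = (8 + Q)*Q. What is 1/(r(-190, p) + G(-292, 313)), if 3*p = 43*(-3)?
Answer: 1/100352 ≈ 9.9649e-6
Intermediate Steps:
G(O, Q) = Q*(8 + Q)
p = -43 (p = (43*(-3))/3 = (⅓)*(-129) = -43)
r(E, J) = -164 - J (r(E, J) = 2 + (-166 - J) = -164 - J)
1/(r(-190, p) + G(-292, 313)) = 1/((-164 - 1*(-43)) + 313*(8 + 313)) = 1/((-164 + 43) + 313*321) = 1/(-121 + 100473) = 1/100352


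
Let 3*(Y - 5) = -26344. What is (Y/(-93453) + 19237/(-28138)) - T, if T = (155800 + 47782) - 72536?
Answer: -1033792676533613/7888741542 ≈ -1.3105e+5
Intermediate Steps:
Y = -26329/3 (Y = 5 + (1/3)*(-26344) = 5 - 26344/3 = -26329/3 ≈ -8776.3)
T = 131046 (T = 203582 - 72536 = 131046)
(Y/(-93453) + 19237/(-28138)) - T = (-26329/3/(-93453) + 19237/(-28138)) - 1*131046 = (-26329/3*(-1/93453) + 19237*(-1/28138)) - 131046 = (26329/280359 - 19237/28138) - 131046 = -4652420681/7888741542 - 131046 = -1033792676533613/7888741542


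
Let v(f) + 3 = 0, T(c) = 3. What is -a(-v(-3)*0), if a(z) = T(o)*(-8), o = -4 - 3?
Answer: 24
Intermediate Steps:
o = -7
v(f) = -3 (v(f) = -3 + 0 = -3)
a(z) = -24 (a(z) = 3*(-8) = -24)
-a(-v(-3)*0) = -1*(-24) = 24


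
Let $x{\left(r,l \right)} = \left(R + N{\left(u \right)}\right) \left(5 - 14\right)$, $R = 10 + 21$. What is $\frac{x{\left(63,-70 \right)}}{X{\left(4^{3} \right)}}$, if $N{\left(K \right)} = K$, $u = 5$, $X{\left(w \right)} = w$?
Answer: $- \frac{81}{16} \approx -5.0625$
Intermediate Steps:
$R = 31$
$x{\left(r,l \right)} = -324$ ($x{\left(r,l \right)} = \left(31 + 5\right) \left(5 - 14\right) = 36 \left(-9\right) = -324$)
$\frac{x{\left(63,-70 \right)}}{X{\left(4^{3} \right)}} = - \frac{324}{4^{3}} = - \frac{324}{64} = \left(-324\right) \frac{1}{64} = - \frac{81}{16}$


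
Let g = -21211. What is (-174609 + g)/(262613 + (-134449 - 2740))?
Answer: -48955/31356 ≈ -1.5613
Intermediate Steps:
(-174609 + g)/(262613 + (-134449 - 2740)) = (-174609 - 21211)/(262613 + (-134449 - 2740)) = -195820/(262613 - 137189) = -195820/125424 = -195820*1/125424 = -48955/31356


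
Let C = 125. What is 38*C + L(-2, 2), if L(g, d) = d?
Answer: 4752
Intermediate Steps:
38*C + L(-2, 2) = 38*125 + 2 = 4750 + 2 = 4752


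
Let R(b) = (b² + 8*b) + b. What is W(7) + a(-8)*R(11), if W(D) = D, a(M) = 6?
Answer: 1327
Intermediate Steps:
R(b) = b² + 9*b
W(7) + a(-8)*R(11) = 7 + 6*(11*(9 + 11)) = 7 + 6*(11*20) = 7 + 6*220 = 7 + 1320 = 1327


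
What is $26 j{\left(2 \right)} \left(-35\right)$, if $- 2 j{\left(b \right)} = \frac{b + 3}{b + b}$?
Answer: $\frac{2275}{4} \approx 568.75$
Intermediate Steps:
$j{\left(b \right)} = - \frac{3 + b}{4 b}$ ($j{\left(b \right)} = - \frac{\left(b + 3\right) \frac{1}{b + b}}{2} = - \frac{\left(3 + b\right) \frac{1}{2 b}}{2} = - \frac{\frac{1}{2} \frac{1}{b} \left(3 + b\right)}{2} = - \frac{3 + b}{4 b}$)
$26 j{\left(2 \right)} \left(-35\right) = 26 \frac{-3 - 2}{4 \cdot 2} \left(-35\right) = 26 \cdot \frac{1}{4} \cdot \frac{1}{2} \left(-3 - 2\right) \left(-35\right) = 26 \cdot \frac{1}{4} \cdot \frac{1}{2} \left(-5\right) \left(-35\right) = 26 \left(- \frac{5}{8}\right) \left(-35\right) = \left(- \frac{65}{4}\right) \left(-35\right) = \frac{2275}{4}$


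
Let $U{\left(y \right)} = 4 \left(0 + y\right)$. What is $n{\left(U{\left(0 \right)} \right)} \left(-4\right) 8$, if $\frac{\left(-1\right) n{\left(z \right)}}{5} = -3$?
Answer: $-480$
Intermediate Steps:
$U{\left(y \right)} = 4 y$
$n{\left(z \right)} = 15$ ($n{\left(z \right)} = \left(-5\right) \left(-3\right) = 15$)
$n{\left(U{\left(0 \right)} \right)} \left(-4\right) 8 = 15 \left(-4\right) 8 = \left(-60\right) 8 = -480$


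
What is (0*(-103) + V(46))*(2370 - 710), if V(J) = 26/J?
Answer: 21580/23 ≈ 938.26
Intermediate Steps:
(0*(-103) + V(46))*(2370 - 710) = (0*(-103) + 26/46)*(2370 - 710) = (0 + 26*(1/46))*1660 = (0 + 13/23)*1660 = (13/23)*1660 = 21580/23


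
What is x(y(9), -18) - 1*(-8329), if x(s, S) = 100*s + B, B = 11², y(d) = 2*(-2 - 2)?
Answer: 7650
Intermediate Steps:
y(d) = -8 (y(d) = 2*(-4) = -8)
B = 121
x(s, S) = 121 + 100*s (x(s, S) = 100*s + 121 = 121 + 100*s)
x(y(9), -18) - 1*(-8329) = (121 + 100*(-8)) - 1*(-8329) = (121 - 800) + 8329 = -679 + 8329 = 7650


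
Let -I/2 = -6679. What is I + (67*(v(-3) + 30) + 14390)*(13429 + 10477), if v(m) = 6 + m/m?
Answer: 403283672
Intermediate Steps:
I = 13358 (I = -2*(-6679) = 13358)
v(m) = 7 (v(m) = 6 + 1 = 7)
I + (67*(v(-3) + 30) + 14390)*(13429 + 10477) = 13358 + (67*(7 + 30) + 14390)*(13429 + 10477) = 13358 + (67*37 + 14390)*23906 = 13358 + (2479 + 14390)*23906 = 13358 + 16869*23906 = 13358 + 403270314 = 403283672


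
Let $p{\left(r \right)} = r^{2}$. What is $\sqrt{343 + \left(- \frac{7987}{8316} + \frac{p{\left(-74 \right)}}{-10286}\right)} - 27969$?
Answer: $-27969 + \frac{\sqrt{258678200055}}{27522} \approx -27951.0$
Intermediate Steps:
$\sqrt{343 + \left(- \frac{7987}{8316} + \frac{p{\left(-74 \right)}}{-10286}\right)} - 27969 = \sqrt{343 - \left(\frac{1141}{1188} - \frac{\left(-74\right)^{2}}{-10286}\right)} - 27969 = \sqrt{343 + \left(\left(-7987\right) \frac{1}{8316} + 5476 \left(- \frac{1}{10286}\right)\right)} - 27969 = \sqrt{343 - \frac{246511}{165132}} - 27969 = \sqrt{\frac{56393765}{165132}} - 27969 = \frac{\sqrt{258678200055}}{27522} - 27969 = -27969 + \frac{\sqrt{258678200055}}{27522}$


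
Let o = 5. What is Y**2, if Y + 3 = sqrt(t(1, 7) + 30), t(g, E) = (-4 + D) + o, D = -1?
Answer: (3 - sqrt(30))**2 ≈ 6.1366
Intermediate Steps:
t(g, E) = 0 (t(g, E) = (-4 - 1) + 5 = -5 + 5 = 0)
Y = -3 + sqrt(30) (Y = -3 + sqrt(0 + 30) = -3 + sqrt(30) ≈ 2.4772)
Y**2 = (-3 + sqrt(30))**2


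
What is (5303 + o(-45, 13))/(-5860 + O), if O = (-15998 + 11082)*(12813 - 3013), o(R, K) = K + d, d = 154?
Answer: -547/4818266 ≈ -0.00011353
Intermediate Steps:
o(R, K) = 154 + K (o(R, K) = K + 154 = 154 + K)
O = -48176800 (O = -4916*9800 = -48176800)
(5303 + o(-45, 13))/(-5860 + O) = (5303 + (154 + 13))/(-5860 - 48176800) = (5303 + 167)/(-48182660) = 5470*(-1/48182660) = -547/4818266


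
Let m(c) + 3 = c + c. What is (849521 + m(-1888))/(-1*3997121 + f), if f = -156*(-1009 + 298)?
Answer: -845742/3886205 ≈ -0.21763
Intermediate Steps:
m(c) = -3 + 2*c (m(c) = -3 + (c + c) = -3 + 2*c)
f = 110916 (f = -156*(-711) = 110916)
(849521 + m(-1888))/(-1*3997121 + f) = (849521 + (-3 + 2*(-1888)))/(-1*3997121 + 110916) = (849521 + (-3 - 3776))/(-3997121 + 110916) = (849521 - 3779)/(-3886205) = 845742*(-1/3886205) = -845742/3886205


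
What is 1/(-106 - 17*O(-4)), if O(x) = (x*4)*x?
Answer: -1/1194 ≈ -0.00083752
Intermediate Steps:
O(x) = 4*x² (O(x) = (4*x)*x = 4*x²)
1/(-106 - 17*O(-4)) = 1/(-106 - 68*(-4)²) = 1/(-106 - 68*16) = 1/(-106 - 17*64) = 1/(-106 - 1088) = 1/(-1194) = -1/1194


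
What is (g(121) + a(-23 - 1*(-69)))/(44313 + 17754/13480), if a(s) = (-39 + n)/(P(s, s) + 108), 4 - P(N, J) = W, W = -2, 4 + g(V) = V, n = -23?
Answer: 44740120/17024674329 ≈ 0.0026280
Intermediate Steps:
g(V) = -4 + V
P(N, J) = 6 (P(N, J) = 4 - 1*(-2) = 4 + 2 = 6)
a(s) = -31/57 (a(s) = (-39 - 23)/(6 + 108) = -62/114 = -62*1/114 = -31/57)
(g(121) + a(-23 - 1*(-69)))/(44313 + 17754/13480) = ((-4 + 121) - 31/57)/(44313 + 17754/13480) = (117 - 31/57)/(44313 + 17754*(1/13480)) = 6638/(57*(44313 + 8877/6740)) = 6638/(57*(298678497/6740)) = (6638/57)*(6740/298678497) = 44740120/17024674329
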